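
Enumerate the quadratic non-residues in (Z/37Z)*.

2 5 6 8 13 14 15 17 18 19 20 22 23 24 29 31 32 35

Square k = 1,…,18 (k and 37−k give the same square):
1²=1, 2²=4, 3²=9, 4²=16, 5²=25, 6²=36, 7²≡12, 8²≡27, 9²≡7, 10²≡26, 11²≡10, 12²≡33, 13²≡21, 14²≡11, 15²≡3, 16²≡34, 17²≡30, 18²≡28 (mod 37).
The residues are {1, 3, 4, 7, 9, 10, 11, 12, 16, 21, 25, 26, 27, 28, 30, 33, 34, 36}; the non-residues are the remaining 18 nonzero classes.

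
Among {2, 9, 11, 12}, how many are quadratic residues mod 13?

(2/13) = -1 → non-residue.
(9/13) = +1 → QR.
(11/13) = -1 → non-residue.
(12/13) = +1 → QR.
Total quadratic residues among the 4: 2.

2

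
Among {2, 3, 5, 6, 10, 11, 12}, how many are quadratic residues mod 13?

3

(2/13) = -1 → non-residue.
(3/13) = +1 → QR.
(5/13) = -1 → non-residue.
(6/13) = -1 → non-residue.
(10/13) = +1 → QR.
(11/13) = -1 → non-residue.
(12/13) = +1 → QR.
Total quadratic residues among the 7: 3.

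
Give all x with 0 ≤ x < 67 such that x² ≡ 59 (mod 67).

27, 40

Since 67 ≡ 3 (mod 4), a square root of 59 is 59^((67+1)/4) = 59^17 mod 67.
Repeated squaring: 59^2≡64, 59^4≡9, 59^8≡14, 59^16≡62 (mod 67).
59^17 = 59^(16+1) ≡ 40 (mod 67).
Check: 40² = 1600 ≡ 59 (mod 67). The two roots are 27 and 40.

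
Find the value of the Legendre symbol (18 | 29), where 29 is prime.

Euler's criterion: (18/29) ≡ 18^14 (mod 29).
18^2 ≡ 5 (mod 29)
18^4 ≡ 25 (mod 29)
18^8 ≡ 16 (mod 29)
18^14 = 18^(8+4+2) ≡ 28 (mod 29).
Result is 28 ≡ −1, so (18/29) = −1.

-1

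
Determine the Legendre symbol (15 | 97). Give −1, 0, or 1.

Reciprocity: 15 ≡ 3 and 97 ≡ 1 (mod 4), so (15/97) = +(97/15).
Reduce top mod 15: now compute (7/15).
Reciprocity: 7 ≡ 3 and 15 ≡ 3 (mod 4), so (7/15) = −(15/7).
Reduce top mod 7: now compute (1/7).
Reached (1/7) = 1. Collecting the sign flips along the way, the symbol is -1.

-1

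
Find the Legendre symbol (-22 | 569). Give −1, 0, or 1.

-1

Euler's criterion: (-22/569) ≡ 547^284 (mod 569).
547^2 ≡ 484 (mod 569)
547^4 ≡ 397 (mod 569)
547^8 ≡ 565 (mod 569)
547^16 ≡ 16 (mod 569)
547^32 ≡ 256 (mod 569)
547^64 ≡ 101 (mod 569)
547^128 ≡ 528 (mod 569)
547^256 ≡ 543 (mod 569)
547^284 = 547^(256+16+8+4) ≡ 568 (mod 569).
Result is 568 ≡ −1, so (-22/569) = −1.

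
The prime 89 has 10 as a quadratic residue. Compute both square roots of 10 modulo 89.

30, 59

89 ≡ 1 (mod 4), so we find a root by search.
Trying successive values, 30² = 900 ≡ 10 (mod 89). The other root is 89 − 30 = 59.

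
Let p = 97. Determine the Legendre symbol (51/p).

Euler's criterion: (51/97) ≡ 51^48 (mod 97).
51^2 ≡ 79 (mod 97)
51^4 ≡ 33 (mod 97)
51^8 ≡ 22 (mod 97)
51^16 ≡ 96 (mod 97)
51^32 ≡ 1 (mod 97)
51^48 = 51^(32+16) ≡ 96 (mod 97).
Result is 96 ≡ −1, so (51/97) = −1.

-1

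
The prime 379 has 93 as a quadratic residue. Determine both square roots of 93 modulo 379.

162, 217

Since 379 ≡ 3 (mod 4), a square root of 93 is 93^((379+1)/4) = 93^95 mod 379.
Repeated squaring: 93^2≡311, 93^4≡76, 93^8≡91, 93^16≡322, 93^32≡217, 93^64≡93 (mod 379).
93^95 = 93^(64+16+8+4+2+1) ≡ 217 (mod 379).
Check: 217² = 47089 ≡ 93 (mod 379). The two roots are 162 and 217.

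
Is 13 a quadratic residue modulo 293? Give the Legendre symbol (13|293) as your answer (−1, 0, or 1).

-1

Euler's criterion: (13/293) ≡ 13^146 (mod 293).
13^2 ≡ 169 (mod 293)
13^4 ≡ 140 (mod 293)
13^8 ≡ 262 (mod 293)
13^16 ≡ 82 (mod 293)
13^32 ≡ 278 (mod 293)
13^64 ≡ 225 (mod 293)
13^128 ≡ 229 (mod 293)
13^146 = 13^(128+16+2) ≡ 292 (mod 293).
Result is 292 ≡ −1, so (13/293) = −1.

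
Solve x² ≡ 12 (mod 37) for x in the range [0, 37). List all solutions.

37 ≡ 1 (mod 4), so we find a root by search.
Trying successive values, 7² = 49 ≡ 12 (mod 37). The other root is 37 − 7 = 30.

7, 30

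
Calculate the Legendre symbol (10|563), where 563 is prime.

1

Pull out 2: since 563 ≡ 3 (mod 8), (2/563) = -1.
Reciprocity: 5 ≡ 1 and 563 ≡ 3 (mod 4), so (5/563) = +(563/5).
Reduce top mod 5: now compute (3/5).
Reciprocity: 3 ≡ 3 and 5 ≡ 1 (mod 4), so (3/5) = +(5/3).
Reduce top mod 3: now compute (2/3).
Pull out 2: since 3 ≡ 3 (mod 8), (2/3) = -1.
Reached (1/3) = 1. Collecting the sign flips along the way, the symbol is +1.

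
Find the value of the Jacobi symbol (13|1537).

Reciprocity: 13 ≡ 1 and 1537 ≡ 1 (mod 4), so (13/1537) = +(1537/13).
Reduce top mod 13: now compute (3/13).
Reciprocity: 3 ≡ 3 and 13 ≡ 1 (mod 4), so (3/13) = +(13/3).
Reduce top mod 3: now compute (1/3).
Reached (1/3) = 1. Collecting the sign flips along the way, the symbol is +1.

1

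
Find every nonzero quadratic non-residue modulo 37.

Square k = 1,…,18 (k and 37−k give the same square):
1²=1, 2²=4, 3²=9, 4²=16, 5²=25, 6²=36, 7²≡12, 8²≡27, 9²≡7, 10²≡26, 11²≡10, 12²≡33, 13²≡21, 14²≡11, 15²≡3, 16²≡34, 17²≡30, 18²≡28 (mod 37).
The residues are {1, 3, 4, 7, 9, 10, 11, 12, 16, 21, 25, 26, 27, 28, 30, 33, 34, 36}; the non-residues are the remaining 18 nonzero classes.

2 5 6 8 13 14 15 17 18 19 20 22 23 24 29 31 32 35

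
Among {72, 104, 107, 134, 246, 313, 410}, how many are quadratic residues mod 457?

(72/457) = +1 → QR.
(104/457) = -1 → non-residue.
(107/457) = +1 → QR.
(134/457) = +1 → QR.
(246/457) = -1 → non-residue.
(313/457) = +1 → QR.
(410/457) = +1 → QR.
Total quadratic residues among the 7: 5.

5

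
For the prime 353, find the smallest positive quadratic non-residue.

(2/353) = +1, so 2 is a residue.
(3/353) = −1, so 3 is the smallest positive non-residue mod 353.

3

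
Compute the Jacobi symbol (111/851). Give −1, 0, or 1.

0

Reciprocity: 111 ≡ 3 and 851 ≡ 3 (mod 4), so (111/851) = −(851/111).
Reduce top mod 111: now compute (74/111).
Pull out 2: since 111 ≡ 7 (mod 8), (2/111) = +1.
Reciprocity: 37 ≡ 1 and 111 ≡ 3 (mod 4), so (37/111) = +(111/37).
Reduce top mod 37: now compute (0/37).
Top reduces to 0: gcd > 1, so the symbol is 0.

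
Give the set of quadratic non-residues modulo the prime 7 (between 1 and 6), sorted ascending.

3, 5, 6

Square k = 1,…,3 (k and 7−k give the same square):
1²=1, 2²=4, 3²≡2 (mod 7).
The residues are {1, 2, 4}; the non-residues are the remaining 3 nonzero classes.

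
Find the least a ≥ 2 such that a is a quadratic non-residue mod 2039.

(2/2039) = +1, so 2 is a residue.
(3/2039) = +1, so 3 is a residue.
(4/2039) = +1, so 4 is a residue.
(5/2039) = +1, so 5 is a residue.
(6/2039) = +1, so 6 is a residue.
(7/2039) = −1, so 7 is the smallest positive non-residue mod 2039.

7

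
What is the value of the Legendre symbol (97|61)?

Euler's criterion: (97/61) ≡ 36^30 (mod 61).
36^2 ≡ 15 (mod 61)
36^4 ≡ 42 (mod 61)
36^8 ≡ 56 (mod 61)
36^16 ≡ 25 (mod 61)
36^30 = 36^(16+8+4+2) ≡ 1 (mod 61).
Result is 1, so (97/61) = 1.

1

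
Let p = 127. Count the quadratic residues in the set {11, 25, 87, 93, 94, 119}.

(11/127) = +1 → QR.
(25/127) = +1 → QR.
(87/127) = +1 → QR.
(93/127) = -1 → non-residue.
(94/127) = +1 → QR.
(119/127) = -1 → non-residue.
Total quadratic residues among the 6: 4.

4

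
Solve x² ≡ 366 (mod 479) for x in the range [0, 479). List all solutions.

193, 286

Since 479 ≡ 3 (mod 4), a square root of 366 is 366^((479+1)/4) = 366^120 mod 479.
Repeated squaring: 366^2≡315, 366^4≡72, 366^8≡394, 366^16≡40, 366^32≡163, 366^64≡224 (mod 479).
366^120 = 366^(64+32+16+8) ≡ 193 (mod 479).
Check: 193² = 37249 ≡ 366 (mod 479). The two roots are 193 and 286.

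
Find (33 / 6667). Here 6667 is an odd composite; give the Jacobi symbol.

1

Reciprocity: 33 ≡ 1 and 6667 ≡ 3 (mod 4), so (33/6667) = +(6667/33).
Reduce top mod 33: now compute (1/33).
Reached (1/33) = 1. Collecting the sign flips along the way, the symbol is +1.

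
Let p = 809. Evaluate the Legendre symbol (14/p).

Euler's criterion: (14/809) ≡ 14^404 (mod 809).
14^2 ≡ 196 (mod 809)
14^4 ≡ 393 (mod 809)
14^8 ≡ 739 (mod 809)
14^16 ≡ 46 (mod 809)
14^32 ≡ 498 (mod 809)
14^64 ≡ 450 (mod 809)
14^128 ≡ 250 (mod 809)
14^256 ≡ 207 (mod 809)
14^404 = 14^(256+128+16+4) ≡ 1 (mod 809).
Result is 1, so (14/809) = 1.

1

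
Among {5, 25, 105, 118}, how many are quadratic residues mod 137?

(5/137) = -1 → non-residue.
(25/137) = +1 → QR.
(105/137) = +1 → QR.
(118/137) = +1 → QR.
Total quadratic residues among the 4: 3.

3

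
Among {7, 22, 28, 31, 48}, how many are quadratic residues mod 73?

(7/73) = -1 → non-residue.
(22/73) = -1 → non-residue.
(28/73) = -1 → non-residue.
(31/73) = -1 → non-residue.
(48/73) = +1 → QR.
Total quadratic residues among the 5: 1.

1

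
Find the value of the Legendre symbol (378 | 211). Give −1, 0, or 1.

-1

First reduce: 378 ≡ 167 (mod 211).
Reciprocity: 167 ≡ 3 and 211 ≡ 3 (mod 4), so (167/211) = −(211/167).
Reduce top mod 167: now compute (44/167).
Pull out 2^2: since 167 ≡ 7 (mod 8), (2/167) = +1, so (2/167)^2 = +1.
Reciprocity: 11 ≡ 3 and 167 ≡ 3 (mod 4), so (11/167) = −(167/11).
Reduce top mod 11: now compute (2/11).
Pull out 2: since 11 ≡ 3 (mod 8), (2/11) = -1.
Reached (1/11) = 1. Collecting the sign flips along the way, the symbol is -1.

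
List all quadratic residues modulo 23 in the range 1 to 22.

1, 2, 3, 4, 6, 8, 9, 12, 13, 16, 18

Square k = 1,…,11 (k and 23−k give the same square):
1²=1, 2²=4, 3²=9, 4²=16, 5²≡2, 6²≡13, 7²≡3, 8²≡18, 9²≡12, 10²≡8, 11²≡6 (mod 23).
So the quadratic residues mod 23 are {1, 2, 3, 4, 6, 8, 9, 12, 13, 16, 18}.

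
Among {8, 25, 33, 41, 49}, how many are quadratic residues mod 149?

(8/149) = -1 → non-residue.
(25/149) = +1 → QR.
(33/149) = +1 → QR.
(41/149) = -1 → non-residue.
(49/149) = +1 → QR.
Total quadratic residues among the 5: 3.

3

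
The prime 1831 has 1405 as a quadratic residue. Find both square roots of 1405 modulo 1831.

Since 1831 ≡ 3 (mod 4), a square root of 1405 is 1405^((1831+1)/4) = 1405^458 mod 1831.
Repeated squaring: 1405^2≡207, 1405^4≡736, 1405^8≡1551, 1405^16≡1498, 1405^32≡1029, 1405^64≡523, 1405^128≡710, 1405^256≡575 (mod 1831).
1405^458 = 1405^(256+128+64+8+2) ≡ 195 (mod 1831).
Check: 195² = 38025 ≡ 1405 (mod 1831). The two roots are 195 and 1636.

195, 1636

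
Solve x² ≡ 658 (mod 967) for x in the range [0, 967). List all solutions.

350, 617

Since 967 ≡ 3 (mod 4), a square root of 658 is 658^((967+1)/4) = 658^242 mod 967.
Repeated squaring: 658^2≡715, 658^4≡649, 658^8≡556, 658^16≡663, 658^32≡551, 658^64≡930, 658^128≡402 (mod 967).
658^242 = 658^(128+64+32+16+2) ≡ 617 (mod 967).
Check: 617² = 380689 ≡ 658 (mod 967). The two roots are 350 and 617.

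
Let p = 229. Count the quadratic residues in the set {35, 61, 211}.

1

(35/229) = -1 → non-residue.
(61/229) = +1 → QR.
(211/229) = -1 → non-residue.
Total quadratic residues among the 3: 1.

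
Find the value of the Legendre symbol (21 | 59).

1

Reciprocity: 21 ≡ 1 and 59 ≡ 3 (mod 4), so (21/59) = +(59/21).
Reduce top mod 21: now compute (17/21).
Reciprocity: 17 ≡ 1 and 21 ≡ 1 (mod 4), so (17/21) = +(21/17).
Reduce top mod 17: now compute (4/17).
Pull out 2^2: since 17 ≡ 1 (mod 8), (2/17) = +1, so (2/17)^2 = +1.
Reached (1/17) = 1. Collecting the sign flips along the way, the symbol is +1.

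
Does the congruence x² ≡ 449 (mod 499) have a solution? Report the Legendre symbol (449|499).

Reciprocity: 449 ≡ 1 and 499 ≡ 3 (mod 4), so (449/499) = +(499/449).
Reduce top mod 449: now compute (50/449).
Pull out 2: since 449 ≡ 1 (mod 8), (2/449) = +1.
Reciprocity: 25 ≡ 1 and 449 ≡ 1 (mod 4), so (25/449) = +(449/25).
Reduce top mod 25: now compute (24/25).
Pull out 2^3: since 25 ≡ 1 (mod 8), (2/25) = +1, so (2/25)^3 = +1.
Reciprocity: 3 ≡ 3 and 25 ≡ 1 (mod 4), so (3/25) = +(25/3).
Reduce top mod 3: now compute (1/3).
Reached (1/3) = 1. Collecting the sign flips along the way, the symbol is +1.

1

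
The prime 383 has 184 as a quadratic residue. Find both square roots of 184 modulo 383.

Since 383 ≡ 3 (mod 4), a square root of 184 is 184^((383+1)/4) = 184^96 mod 383.
Repeated squaring: 184^2≡152, 184^4≡124, 184^8≡56, 184^16≡72, 184^32≡205, 184^64≡278 (mod 383).
184^96 = 184^(64+32) ≡ 306 (mod 383).
Check: 306² = 93636 ≡ 184 (mod 383). The two roots are 77 and 306.

77, 306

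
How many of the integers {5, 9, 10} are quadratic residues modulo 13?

(5/13) = -1 → non-residue.
(9/13) = +1 → QR.
(10/13) = +1 → QR.
Total quadratic residues among the 3: 2.

2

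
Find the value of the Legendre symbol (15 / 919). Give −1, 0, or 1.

-1

Euler's criterion: (15/919) ≡ 15^459 (mod 919).
15^2 ≡ 225 (mod 919)
15^4 ≡ 80 (mod 919)
15^8 ≡ 886 (mod 919)
15^16 ≡ 170 (mod 919)
15^32 ≡ 411 (mod 919)
15^64 ≡ 744 (mod 919)
15^128 ≡ 298 (mod 919)
15^256 ≡ 580 (mod 919)
15^459 = 15^(256+128+64+8+2+1) ≡ 918 (mod 919).
Result is 918 ≡ −1, so (15/919) = −1.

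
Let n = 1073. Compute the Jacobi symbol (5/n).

-1

Reciprocity: 5 ≡ 1 and 1073 ≡ 1 (mod 4), so (5/1073) = +(1073/5).
Reduce top mod 5: now compute (3/5).
Reciprocity: 3 ≡ 3 and 5 ≡ 1 (mod 4), so (3/5) = +(5/3).
Reduce top mod 3: now compute (2/3).
Pull out 2: since 3 ≡ 3 (mod 8), (2/3) = -1.
Reached (1/3) = 1. Collecting the sign flips along the way, the symbol is -1.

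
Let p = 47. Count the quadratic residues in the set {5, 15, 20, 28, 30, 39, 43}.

1

(5/47) = -1 → non-residue.
(15/47) = -1 → non-residue.
(20/47) = -1 → non-residue.
(28/47) = +1 → QR.
(30/47) = -1 → non-residue.
(39/47) = -1 → non-residue.
(43/47) = -1 → non-residue.
Total quadratic residues among the 7: 1.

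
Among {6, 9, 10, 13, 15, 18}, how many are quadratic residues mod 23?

(6/23) = +1 → QR.
(9/23) = +1 → QR.
(10/23) = -1 → non-residue.
(13/23) = +1 → QR.
(15/23) = -1 → non-residue.
(18/23) = +1 → QR.
Total quadratic residues among the 6: 4.

4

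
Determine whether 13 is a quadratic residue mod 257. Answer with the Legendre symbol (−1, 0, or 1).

1

Euler's criterion: (13/257) ≡ 13^128 (mod 257).
13^2 ≡ 169 (mod 257)
13^4 ≡ 34 (mod 257)
13^8 ≡ 128 (mod 257)
13^16 ≡ 193 (mod 257)
13^32 ≡ 241 (mod 257)
13^64 ≡ 256 (mod 257)
13^128 ≡ 1 (mod 257)
13^128 = 13^(128) ≡ 1 (mod 257).
Result is 1, so (13/257) = 1.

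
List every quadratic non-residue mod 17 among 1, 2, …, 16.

3, 5, 6, 7, 10, 11, 12, 14

Square k = 1,…,8 (k and 17−k give the same square):
1²=1, 2²=4, 3²=9, 4²=16, 5²≡8, 6²≡2, 7²≡15, 8²≡13 (mod 17).
The residues are {1, 2, 4, 8, 9, 13, 15, 16}; the non-residues are the remaining 8 nonzero classes.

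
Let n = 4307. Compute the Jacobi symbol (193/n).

Reciprocity: 193 ≡ 1 and 4307 ≡ 3 (mod 4), so (193/4307) = +(4307/193).
Reduce top mod 193: now compute (61/193).
Reciprocity: 61 ≡ 1 and 193 ≡ 1 (mod 4), so (61/193) = +(193/61).
Reduce top mod 61: now compute (10/61).
Pull out 2: since 61 ≡ 5 (mod 8), (2/61) = -1.
Reciprocity: 5 ≡ 1 and 61 ≡ 1 (mod 4), so (5/61) = +(61/5).
Reduce top mod 5: now compute (1/5).
Reached (1/5) = 1. Collecting the sign flips along the way, the symbol is -1.

-1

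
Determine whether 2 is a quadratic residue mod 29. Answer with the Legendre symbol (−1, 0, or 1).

Pull out 2: since 29 ≡ 5 (mod 8), (2/29) = -1.
Reached (1/29) = 1. Collecting the sign flips along the way, the symbol is -1.

-1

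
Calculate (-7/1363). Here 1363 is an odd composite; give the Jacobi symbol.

-1

First reduce: -7 ≡ 1356 (mod 1363).
Pull out 2^2: since 1363 ≡ 3 (mod 8), (2/1363) = -1, so (2/1363)^2 = +1.
Reciprocity: 339 ≡ 3 and 1363 ≡ 3 (mod 4), so (339/1363) = −(1363/339).
Reduce top mod 339: now compute (7/339).
Reciprocity: 7 ≡ 3 and 339 ≡ 3 (mod 4), so (7/339) = −(339/7).
Reduce top mod 7: now compute (3/7).
Reciprocity: 3 ≡ 3 and 7 ≡ 3 (mod 4), so (3/7) = −(7/3).
Reduce top mod 3: now compute (1/3).
Reached (1/3) = 1. Collecting the sign flips along the way, the symbol is -1.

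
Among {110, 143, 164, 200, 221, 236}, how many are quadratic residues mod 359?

3

(110/359) = +1 → QR.
(143/359) = -1 → non-residue.
(164/359) = +1 → QR.
(200/359) = +1 → QR.
(221/359) = -1 → non-residue.
(236/359) = -1 → non-residue.
Total quadratic residues among the 6: 3.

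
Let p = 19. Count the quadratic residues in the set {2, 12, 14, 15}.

0

(2/19) = -1 → non-residue.
(12/19) = -1 → non-residue.
(14/19) = -1 → non-residue.
(15/19) = -1 → non-residue.
Total quadratic residues among the 4: 0.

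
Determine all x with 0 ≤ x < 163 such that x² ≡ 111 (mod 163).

33, 130

Since 163 ≡ 3 (mod 4), a square root of 111 is 111^((163+1)/4) = 111^41 mod 163.
Repeated squaring: 111^2≡96, 111^4≡88, 111^8≡83, 111^16≡43, 111^32≡56 (mod 163).
111^41 = 111^(32+8+1) ≡ 33 (mod 163).
Check: 33² = 1089 ≡ 111 (mod 163). The two roots are 33 and 130.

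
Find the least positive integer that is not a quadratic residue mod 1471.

3

(2/1471) = +1, so 2 is a residue.
(3/1471) = −1, so 3 is the smallest positive non-residue mod 1471.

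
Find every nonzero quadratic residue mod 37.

Square k = 1,…,18 (k and 37−k give the same square):
1²=1, 2²=4, 3²=9, 4²=16, 5²=25, 6²=36, 7²≡12, 8²≡27, 9²≡7, 10²≡26, 11²≡10, 12²≡33, 13²≡21, 14²≡11, 15²≡3, 16²≡34, 17²≡30, 18²≡28 (mod 37).
So the quadratic residues mod 37 are {1, 3, 4, 7, 9, 10, 11, 12, 16, 21, 25, 26, 27, 28, 30, 33, 34, 36}.

1, 3, 4, 7, 9, 10, 11, 12, 16, 21, 25, 26, 27, 28, 30, 33, 34, 36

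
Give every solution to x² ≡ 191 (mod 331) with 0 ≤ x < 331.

Since 331 ≡ 3 (mod 4), a square root of 191 is 191^((331+1)/4) = 191^83 mod 331.
Repeated squaring: 191^2≡71, 191^4≡76, 191^8≡149, 191^16≡24, 191^32≡245, 191^64≡114 (mod 331).
191^83 = 191^(64+16+2+1) ≡ 113 (mod 331).
Check: 113² = 12769 ≡ 191 (mod 331). The two roots are 113 and 218.

113, 218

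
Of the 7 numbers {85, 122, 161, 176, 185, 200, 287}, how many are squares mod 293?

(85/293) = -1 → non-residue.
(122/293) = -1 → non-residue.
(161/293) = +1 → QR.
(176/293) = -1 → non-residue.
(185/293) = -1 → non-residue.
(200/293) = -1 → non-residue.
(287/293) = +1 → QR.
Total quadratic residues among the 7: 2.

2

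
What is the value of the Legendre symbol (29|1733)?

1

Reciprocity: 29 ≡ 1 and 1733 ≡ 1 (mod 4), so (29/1733) = +(1733/29).
Reduce top mod 29: now compute (22/29).
Pull out 2: since 29 ≡ 5 (mod 8), (2/29) = -1.
Reciprocity: 11 ≡ 3 and 29 ≡ 1 (mod 4), so (11/29) = +(29/11).
Reduce top mod 11: now compute (7/11).
Reciprocity: 7 ≡ 3 and 11 ≡ 3 (mod 4), so (7/11) = −(11/7).
Reduce top mod 7: now compute (4/7).
Pull out 2^2: since 7 ≡ 7 (mod 8), (2/7) = +1, so (2/7)^2 = +1.
Reached (1/7) = 1. Collecting the sign flips along the way, the symbol is +1.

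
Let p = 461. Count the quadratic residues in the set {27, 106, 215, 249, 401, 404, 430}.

2

(27/461) = -1 → non-residue.
(106/461) = -1 → non-residue.
(215/461) = +1 → QR.
(249/461) = +1 → QR.
(401/461) = -1 → non-residue.
(404/461) = -1 → non-residue.
(430/461) = -1 → non-residue.
Total quadratic residues among the 7: 2.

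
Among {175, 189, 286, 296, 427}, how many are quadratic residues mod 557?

(175/557) = +1 → QR.
(189/557) = -1 → non-residue.
(286/557) = -1 → non-residue.
(296/557) = +1 → QR.
(427/557) = -1 → non-residue.
Total quadratic residues among the 5: 2.

2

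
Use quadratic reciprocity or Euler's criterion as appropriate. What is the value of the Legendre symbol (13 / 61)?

1

Reciprocity: 13 ≡ 1 and 61 ≡ 1 (mod 4), so (13/61) = +(61/13).
Reduce top mod 13: now compute (9/13).
Reciprocity: 9 ≡ 1 and 13 ≡ 1 (mod 4), so (9/13) = +(13/9).
Reduce top mod 9: now compute (4/9).
Pull out 2^2: since 9 ≡ 1 (mod 8), (2/9) = +1, so (2/9)^2 = +1.
Reached (1/9) = 1. Collecting the sign flips along the way, the symbol is +1.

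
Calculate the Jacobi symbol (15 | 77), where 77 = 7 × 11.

1

Reciprocity: 15 ≡ 3 and 77 ≡ 1 (mod 4), so (15/77) = +(77/15).
Reduce top mod 15: now compute (2/15).
Pull out 2: since 15 ≡ 7 (mod 8), (2/15) = +1.
Reached (1/15) = 1. Collecting the sign flips along the way, the symbol is +1.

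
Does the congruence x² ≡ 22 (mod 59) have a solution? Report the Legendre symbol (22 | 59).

Pull out 2: since 59 ≡ 3 (mod 8), (2/59) = -1.
Reciprocity: 11 ≡ 3 and 59 ≡ 3 (mod 4), so (11/59) = −(59/11).
Reduce top mod 11: now compute (4/11).
Pull out 2^2: since 11 ≡ 3 (mod 8), (2/11) = -1, so (2/11)^2 = +1.
Reached (1/11) = 1. Collecting the sign flips along the way, the symbol is +1.

1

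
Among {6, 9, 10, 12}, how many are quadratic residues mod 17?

(6/17) = -1 → non-residue.
(9/17) = +1 → QR.
(10/17) = -1 → non-residue.
(12/17) = -1 → non-residue.
Total quadratic residues among the 4: 1.

1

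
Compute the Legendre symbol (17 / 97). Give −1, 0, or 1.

Reciprocity: 17 ≡ 1 and 97 ≡ 1 (mod 4), so (17/97) = +(97/17).
Reduce top mod 17: now compute (12/17).
Pull out 2^2: since 17 ≡ 1 (mod 8), (2/17) = +1, so (2/17)^2 = +1.
Reciprocity: 3 ≡ 3 and 17 ≡ 1 (mod 4), so (3/17) = +(17/3).
Reduce top mod 3: now compute (2/3).
Pull out 2: since 3 ≡ 3 (mod 8), (2/3) = -1.
Reached (1/3) = 1. Collecting the sign flips along the way, the symbol is -1.

-1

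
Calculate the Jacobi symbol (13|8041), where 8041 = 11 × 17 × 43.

-1

Reciprocity: 13 ≡ 1 and 8041 ≡ 1 (mod 4), so (13/8041) = +(8041/13).
Reduce top mod 13: now compute (7/13).
Reciprocity: 7 ≡ 3 and 13 ≡ 1 (mod 4), so (7/13) = +(13/7).
Reduce top mod 7: now compute (6/7).
Pull out 2: since 7 ≡ 7 (mod 8), (2/7) = +1.
Reciprocity: 3 ≡ 3 and 7 ≡ 3 (mod 4), so (3/7) = −(7/3).
Reduce top mod 3: now compute (1/3).
Reached (1/3) = 1. Collecting the sign flips along the way, the symbol is -1.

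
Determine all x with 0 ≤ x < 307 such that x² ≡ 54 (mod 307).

Since 307 ≡ 3 (mod 4), a square root of 54 is 54^((307+1)/4) = 54^77 mod 307.
Repeated squaring: 54^2≡153, 54^4≡77, 54^8≡96, 54^16≡6, 54^32≡36, 54^64≡68 (mod 307).
54^77 = 54^(64+8+4+1) ≡ 19 (mod 307).
Check: 19² = 361 ≡ 54 (mod 307). The two roots are 19 and 288.

19, 288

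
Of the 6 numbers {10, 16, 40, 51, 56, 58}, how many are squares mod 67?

(10/67) = +1 → QR.
(16/67) = +1 → QR.
(40/67) = +1 → QR.
(51/67) = -1 → non-residue.
(56/67) = +1 → QR.
(58/67) = -1 → non-residue.
Total quadratic residues among the 6: 4.

4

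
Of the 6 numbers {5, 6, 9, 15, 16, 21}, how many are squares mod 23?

(5/23) = -1 → non-residue.
(6/23) = +1 → QR.
(9/23) = +1 → QR.
(15/23) = -1 → non-residue.
(16/23) = +1 → QR.
(21/23) = -1 → non-residue.
Total quadratic residues among the 6: 3.

3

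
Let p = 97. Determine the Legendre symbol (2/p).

1

Euler's criterion: (2/97) ≡ 2^48 (mod 97).
2^2 ≡ 4 (mod 97)
2^4 ≡ 16 (mod 97)
2^8 ≡ 62 (mod 97)
2^16 ≡ 61 (mod 97)
2^32 ≡ 35 (mod 97)
2^48 = 2^(32+16) ≡ 1 (mod 97).
Result is 1, so (2/97) = 1.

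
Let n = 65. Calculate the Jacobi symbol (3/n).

Reciprocity: 3 ≡ 3 and 65 ≡ 1 (mod 4), so (3/65) = +(65/3).
Reduce top mod 3: now compute (2/3).
Pull out 2: since 3 ≡ 3 (mod 8), (2/3) = -1.
Reached (1/3) = 1. Collecting the sign flips along the way, the symbol is -1.

-1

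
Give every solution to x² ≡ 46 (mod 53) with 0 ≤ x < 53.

53 ≡ 1 (mod 4), so we find a root by search.
Trying successive values, 24² = 576 ≡ 46 (mod 53). The other root is 53 − 24 = 29.

24, 29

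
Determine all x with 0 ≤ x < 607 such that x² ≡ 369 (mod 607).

Since 607 ≡ 3 (mod 4), a square root of 369 is 369^((607+1)/4) = 369^152 mod 607.
Repeated squaring: 369^2≡193, 369^4≡222, 369^8≡117, 369^16≡335, 369^32≡537, 369^64≡44, 369^128≡115 (mod 607).
369^152 = 369^(128+16+8) ≡ 450 (mod 607).
Check: 450² = 202500 ≡ 369 (mod 607). The two roots are 157 and 450.

157, 450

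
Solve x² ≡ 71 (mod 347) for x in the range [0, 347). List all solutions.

50, 297

Since 347 ≡ 3 (mod 4), a square root of 71 is 71^((347+1)/4) = 71^87 mod 347.
Repeated squaring: 71^2≡183, 71^4≡177, 71^8≡99, 71^16≡85, 71^32≡285, 71^64≡27 (mod 347).
71^87 = 71^(64+16+4+2+1) ≡ 297 (mod 347).
Check: 297² = 88209 ≡ 71 (mod 347). The two roots are 50 and 297.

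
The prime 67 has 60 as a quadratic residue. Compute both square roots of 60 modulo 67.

23, 44

Since 67 ≡ 3 (mod 4), a square root of 60 is 60^((67+1)/4) = 60^17 mod 67.
Repeated squaring: 60^2≡49, 60^4≡56, 60^8≡54, 60^16≡35 (mod 67).
60^17 = 60^(16+1) ≡ 23 (mod 67).
Check: 23² = 529 ≡ 60 (mod 67). The two roots are 23 and 44.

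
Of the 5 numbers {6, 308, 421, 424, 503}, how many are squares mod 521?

(6/521) = -1 → non-residue.
(308/521) = -1 → non-residue.
(421/521) = +1 → QR.
(424/521) = +1 → QR.
(503/521) = +1 → QR.
Total quadratic residues among the 5: 3.

3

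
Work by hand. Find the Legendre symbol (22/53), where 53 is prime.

Pull out 2: since 53 ≡ 5 (mod 8), (2/53) = -1.
Reciprocity: 11 ≡ 3 and 53 ≡ 1 (mod 4), so (11/53) = +(53/11).
Reduce top mod 11: now compute (9/11).
Reciprocity: 9 ≡ 1 and 11 ≡ 3 (mod 4), so (9/11) = +(11/9).
Reduce top mod 9: now compute (2/9).
Pull out 2: since 9 ≡ 1 (mod 8), (2/9) = +1.
Reached (1/9) = 1. Collecting the sign flips along the way, the symbol is -1.

-1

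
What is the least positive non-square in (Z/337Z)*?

5

(2/337) = +1, so 2 is a residue.
(3/337) = +1, so 3 is a residue.
(4/337) = +1, so 4 is a residue.
(5/337) = −1, so 5 is the smallest positive non-residue mod 337.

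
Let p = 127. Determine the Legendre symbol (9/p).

Reciprocity: 9 ≡ 1 and 127 ≡ 3 (mod 4), so (9/127) = +(127/9).
Reduce top mod 9: now compute (1/9).
Reached (1/9) = 1. Collecting the sign flips along the way, the symbol is +1.

1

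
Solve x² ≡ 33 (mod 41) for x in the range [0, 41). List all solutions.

41 ≡ 1 (mod 4), so we find a root by search.
Trying successive values, 19² = 361 ≡ 33 (mod 41). The other root is 41 − 19 = 22.

19, 22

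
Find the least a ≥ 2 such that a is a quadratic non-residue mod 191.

(2/191) = +1, so 2 is a residue.
(3/191) = +1, so 3 is a residue.
(4/191) = +1, so 4 is a residue.
(5/191) = +1, so 5 is a residue.
(6/191) = +1, so 6 is a residue.
(7/191) = −1, so 7 is the smallest positive non-residue mod 191.

7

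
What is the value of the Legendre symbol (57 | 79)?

-1

Euler's criterion: (57/79) ≡ 57^39 (mod 79).
57^2 ≡ 10 (mod 79)
57^4 ≡ 21 (mod 79)
57^8 ≡ 46 (mod 79)
57^16 ≡ 62 (mod 79)
57^32 ≡ 52 (mod 79)
57^39 = 57^(32+4+2+1) ≡ 78 (mod 79).
Result is 78 ≡ −1, so (57/79) = −1.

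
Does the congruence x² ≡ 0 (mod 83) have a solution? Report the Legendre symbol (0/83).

Top reduces to 0: gcd > 1, so the symbol is 0.

0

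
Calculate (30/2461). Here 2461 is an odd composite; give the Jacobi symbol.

Pull out 2: since 2461 ≡ 5 (mod 8), (2/2461) = -1.
Reciprocity: 15 ≡ 3 and 2461 ≡ 1 (mod 4), so (15/2461) = +(2461/15).
Reduce top mod 15: now compute (1/15).
Reached (1/15) = 1. Collecting the sign flips along the way, the symbol is -1.

-1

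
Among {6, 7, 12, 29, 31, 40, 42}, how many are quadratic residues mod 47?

4

(6/47) = +1 → QR.
(7/47) = +1 → QR.
(12/47) = +1 → QR.
(29/47) = -1 → non-residue.
(31/47) = -1 → non-residue.
(40/47) = -1 → non-residue.
(42/47) = +1 → QR.
Total quadratic residues among the 7: 4.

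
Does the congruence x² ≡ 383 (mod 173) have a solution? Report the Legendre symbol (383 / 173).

Euler's criterion: (383/173) ≡ 37^86 (mod 173).
37^2 ≡ 158 (mod 173)
37^4 ≡ 52 (mod 173)
37^8 ≡ 109 (mod 173)
37^16 ≡ 117 (mod 173)
37^32 ≡ 22 (mod 173)
37^64 ≡ 138 (mod 173)
37^86 = 37^(64+16+4+2) ≡ 1 (mod 173).
Result is 1, so (383/173) = 1.

1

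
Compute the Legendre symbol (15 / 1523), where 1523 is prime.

-1

Reciprocity: 15 ≡ 3 and 1523 ≡ 3 (mod 4), so (15/1523) = −(1523/15).
Reduce top mod 15: now compute (8/15).
Pull out 2^3: since 15 ≡ 7 (mod 8), (2/15) = +1, so (2/15)^3 = +1.
Reached (1/15) = 1. Collecting the sign flips along the way, the symbol is -1.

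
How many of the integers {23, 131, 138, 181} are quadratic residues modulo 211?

(23/211) = -1 → non-residue.
(131/211) = -1 → non-residue.
(138/211) = -1 → non-residue.
(181/211) = -1 → non-residue.
Total quadratic residues among the 4: 0.

0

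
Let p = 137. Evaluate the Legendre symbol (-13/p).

-1

First reduce: -13 ≡ 124 (mod 137).
Pull out 2^2: since 137 ≡ 1 (mod 8), (2/137) = +1, so (2/137)^2 = +1.
Reciprocity: 31 ≡ 3 and 137 ≡ 1 (mod 4), so (31/137) = +(137/31).
Reduce top mod 31: now compute (13/31).
Reciprocity: 13 ≡ 1 and 31 ≡ 3 (mod 4), so (13/31) = +(31/13).
Reduce top mod 13: now compute (5/13).
Reciprocity: 5 ≡ 1 and 13 ≡ 1 (mod 4), so (5/13) = +(13/5).
Reduce top mod 5: now compute (3/5).
Reciprocity: 3 ≡ 3 and 5 ≡ 1 (mod 4), so (3/5) = +(5/3).
Reduce top mod 3: now compute (2/3).
Pull out 2: since 3 ≡ 3 (mod 8), (2/3) = -1.
Reached (1/3) = 1. Collecting the sign flips along the way, the symbol is -1.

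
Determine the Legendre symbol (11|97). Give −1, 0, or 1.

1

Euler's criterion: (11/97) ≡ 11^48 (mod 97).
11^2 ≡ 24 (mod 97)
11^4 ≡ 91 (mod 97)
11^8 ≡ 36 (mod 97)
11^16 ≡ 35 (mod 97)
11^32 ≡ 61 (mod 97)
11^48 = 11^(32+16) ≡ 1 (mod 97).
Result is 1, so (11/97) = 1.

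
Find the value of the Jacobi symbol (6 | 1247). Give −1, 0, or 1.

1

Pull out 2: since 1247 ≡ 7 (mod 8), (2/1247) = +1.
Reciprocity: 3 ≡ 3 and 1247 ≡ 3 (mod 4), so (3/1247) = −(1247/3).
Reduce top mod 3: now compute (2/3).
Pull out 2: since 3 ≡ 3 (mod 8), (2/3) = -1.
Reached (1/3) = 1. Collecting the sign flips along the way, the symbol is +1.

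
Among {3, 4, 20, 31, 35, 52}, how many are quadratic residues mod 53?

(3/53) = -1 → non-residue.
(4/53) = +1 → QR.
(20/53) = -1 → non-residue.
(31/53) = -1 → non-residue.
(35/53) = -1 → non-residue.
(52/53) = +1 → QR.
Total quadratic residues among the 6: 2.

2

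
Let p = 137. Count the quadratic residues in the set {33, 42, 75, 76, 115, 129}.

(33/137) = -1 → non-residue.
(42/137) = -1 → non-residue.
(75/137) = -1 → non-residue.
(76/137) = +1 → QR.
(115/137) = +1 → QR.
(129/137) = +1 → QR.
Total quadratic residues among the 6: 3.

3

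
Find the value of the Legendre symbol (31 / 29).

-1

Euler's criterion: (31/29) ≡ 2^14 (mod 29).
2^2 ≡ 4 (mod 29)
2^4 ≡ 16 (mod 29)
2^8 ≡ 24 (mod 29)
2^14 = 2^(8+4+2) ≡ 28 (mod 29).
Result is 28 ≡ −1, so (31/29) = −1.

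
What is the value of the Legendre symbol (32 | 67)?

-1

Euler's criterion: (32/67) ≡ 32^33 (mod 67).
32^2 ≡ 19 (mod 67)
32^4 ≡ 26 (mod 67)
32^8 ≡ 6 (mod 67)
32^16 ≡ 36 (mod 67)
32^32 ≡ 23 (mod 67)
32^33 = 32^(32+1) ≡ 66 (mod 67).
Result is 66 ≡ −1, so (32/67) = −1.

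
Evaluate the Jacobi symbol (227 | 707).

Reciprocity: 227 ≡ 3 and 707 ≡ 3 (mod 4), so (227/707) = −(707/227).
Reduce top mod 227: now compute (26/227).
Pull out 2: since 227 ≡ 3 (mod 8), (2/227) = -1.
Reciprocity: 13 ≡ 1 and 227 ≡ 3 (mod 4), so (13/227) = +(227/13).
Reduce top mod 13: now compute (6/13).
Pull out 2: since 13 ≡ 5 (mod 8), (2/13) = -1.
Reciprocity: 3 ≡ 3 and 13 ≡ 1 (mod 4), so (3/13) = +(13/3).
Reduce top mod 3: now compute (1/3).
Reached (1/3) = 1. Collecting the sign flips along the way, the symbol is -1.

-1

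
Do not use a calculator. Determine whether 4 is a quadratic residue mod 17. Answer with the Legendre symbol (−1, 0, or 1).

1

Pull out 2^2: since 17 ≡ 1 (mod 8), (2/17) = +1, so (2/17)^2 = +1.
Reached (1/17) = 1. Collecting the sign flips along the way, the symbol is +1.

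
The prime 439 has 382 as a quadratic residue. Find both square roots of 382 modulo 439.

203, 236

Since 439 ≡ 3 (mod 4), a square root of 382 is 382^((439+1)/4) = 382^110 mod 439.
Repeated squaring: 382^2≡176, 382^4≡246, 382^8≡373, 382^16≡405, 382^32≡278, 382^64≡20 (mod 439).
382^110 = 382^(64+32+8+4+2) ≡ 203 (mod 439).
Check: 203² = 41209 ≡ 382 (mod 439). The two roots are 203 and 236.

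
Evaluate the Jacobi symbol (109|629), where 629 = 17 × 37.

1

Reciprocity: 109 ≡ 1 and 629 ≡ 1 (mod 4), so (109/629) = +(629/109).
Reduce top mod 109: now compute (84/109).
Pull out 2^2: since 109 ≡ 5 (mod 8), (2/109) = -1, so (2/109)^2 = +1.
Reciprocity: 21 ≡ 1 and 109 ≡ 1 (mod 4), so (21/109) = +(109/21).
Reduce top mod 21: now compute (4/21).
Pull out 2^2: since 21 ≡ 5 (mod 8), (2/21) = -1, so (2/21)^2 = +1.
Reached (1/21) = 1. Collecting the sign flips along the way, the symbol is +1.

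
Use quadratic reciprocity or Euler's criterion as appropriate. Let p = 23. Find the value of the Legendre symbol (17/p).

-1

Euler's criterion: (17/23) ≡ 17^11 (mod 23).
17^2 ≡ 13 (mod 23)
17^4 ≡ 8 (mod 23)
17^8 ≡ 18 (mod 23)
17^11 = 17^(8+2+1) ≡ 22 (mod 23).
Result is 22 ≡ −1, so (17/23) = −1.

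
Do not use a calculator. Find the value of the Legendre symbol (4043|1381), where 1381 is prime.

1

First reduce: 4043 ≡ 1281 (mod 1381).
Reciprocity: 1281 ≡ 1 and 1381 ≡ 1 (mod 4), so (1281/1381) = +(1381/1281).
Reduce top mod 1281: now compute (100/1281).
Pull out 2^2: since 1281 ≡ 1 (mod 8), (2/1281) = +1, so (2/1281)^2 = +1.
Reciprocity: 25 ≡ 1 and 1281 ≡ 1 (mod 4), so (25/1281) = +(1281/25).
Reduce top mod 25: now compute (6/25).
Pull out 2: since 25 ≡ 1 (mod 8), (2/25) = +1.
Reciprocity: 3 ≡ 3 and 25 ≡ 1 (mod 4), so (3/25) = +(25/3).
Reduce top mod 3: now compute (1/3).
Reached (1/3) = 1. Collecting the sign flips along the way, the symbol is +1.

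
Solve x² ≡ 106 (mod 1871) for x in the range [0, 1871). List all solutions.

684, 1187

Since 1871 ≡ 3 (mod 4), a square root of 106 is 106^((1871+1)/4) = 106^468 mod 1871.
Repeated squaring: 106^2≡10, 106^4≡100, 106^8≡645, 106^16≡663, 106^32≡1755, 106^64≡359, 106^128≡1653, 106^256≡749 (mod 1871).
106^468 = 106^(256+128+64+16+4) ≡ 1187 (mod 1871).
Check: 1187² = 1408969 ≡ 106 (mod 1871). The two roots are 684 and 1187.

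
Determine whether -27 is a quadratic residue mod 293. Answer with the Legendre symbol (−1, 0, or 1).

First reduce: -27 ≡ 266 (mod 293).
Pull out 2: since 293 ≡ 5 (mod 8), (2/293) = -1.
Reciprocity: 133 ≡ 1 and 293 ≡ 1 (mod 4), so (133/293) = +(293/133).
Reduce top mod 133: now compute (27/133).
Reciprocity: 27 ≡ 3 and 133 ≡ 1 (mod 4), so (27/133) = +(133/27).
Reduce top mod 27: now compute (25/27).
Reciprocity: 25 ≡ 1 and 27 ≡ 3 (mod 4), so (25/27) = +(27/25).
Reduce top mod 25: now compute (2/25).
Pull out 2: since 25 ≡ 1 (mod 8), (2/25) = +1.
Reached (1/25) = 1. Collecting the sign flips along the way, the symbol is -1.

-1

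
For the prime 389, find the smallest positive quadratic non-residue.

2

(2/389) = −1, so 2 is the smallest positive non-residue mod 389.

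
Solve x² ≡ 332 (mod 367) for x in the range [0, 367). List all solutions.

Since 367 ≡ 3 (mod 4), a square root of 332 is 332^((367+1)/4) = 332^92 mod 367.
Repeated squaring: 332^2≡124, 332^4≡329, 332^8≡343, 332^16≡209, 332^32≡8, 332^64≡64 (mod 367).
332^92 = 332^(64+16+8+4) ≡ 199 (mod 367).
Check: 199² = 39601 ≡ 332 (mod 367). The two roots are 168 and 199.

168, 199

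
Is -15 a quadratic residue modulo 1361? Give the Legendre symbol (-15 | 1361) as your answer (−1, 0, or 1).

First reduce: -15 ≡ 1346 (mod 1361).
Pull out 2: since 1361 ≡ 1 (mod 8), (2/1361) = +1.
Reciprocity: 673 ≡ 1 and 1361 ≡ 1 (mod 4), so (673/1361) = +(1361/673).
Reduce top mod 673: now compute (15/673).
Reciprocity: 15 ≡ 3 and 673 ≡ 1 (mod 4), so (15/673) = +(673/15).
Reduce top mod 15: now compute (13/15).
Reciprocity: 13 ≡ 1 and 15 ≡ 3 (mod 4), so (13/15) = +(15/13).
Reduce top mod 13: now compute (2/13).
Pull out 2: since 13 ≡ 5 (mod 8), (2/13) = -1.
Reached (1/13) = 1. Collecting the sign flips along the way, the symbol is -1.

-1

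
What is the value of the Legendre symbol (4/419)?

Euler's criterion: (4/419) ≡ 4^209 (mod 419).
4^2 ≡ 16 (mod 419)
4^4 ≡ 256 (mod 419)
4^8 ≡ 172 (mod 419)
4^16 ≡ 254 (mod 419)
4^32 ≡ 409 (mod 419)
4^64 ≡ 100 (mod 419)
4^128 ≡ 363 (mod 419)
4^209 = 4^(128+64+16+1) ≡ 1 (mod 419).
Result is 1, so (4/419) = 1.

1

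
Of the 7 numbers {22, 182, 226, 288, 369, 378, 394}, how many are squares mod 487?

5

(22/487) = -1 → non-residue.
(182/487) = +1 → QR.
(226/487) = -1 → non-residue.
(288/487) = +1 → QR.
(369/487) = +1 → QR.
(378/487) = +1 → QR.
(394/487) = +1 → QR.
Total quadratic residues among the 7: 5.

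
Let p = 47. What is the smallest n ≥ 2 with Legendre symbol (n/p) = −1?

5

(2/47) = +1, so 2 is a residue.
(3/47) = +1, so 3 is a residue.
(4/47) = +1, so 4 is a residue.
(5/47) = −1, so 5 is the smallest positive non-residue mod 47.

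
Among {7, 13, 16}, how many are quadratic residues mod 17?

(7/17) = -1 → non-residue.
(13/17) = +1 → QR.
(16/17) = +1 → QR.
Total quadratic residues among the 3: 2.

2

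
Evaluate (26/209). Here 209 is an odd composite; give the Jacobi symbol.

Pull out 2: since 209 ≡ 1 (mod 8), (2/209) = +1.
Reciprocity: 13 ≡ 1 and 209 ≡ 1 (mod 4), so (13/209) = +(209/13).
Reduce top mod 13: now compute (1/13).
Reached (1/13) = 1. Collecting the sign flips along the way, the symbol is +1.

1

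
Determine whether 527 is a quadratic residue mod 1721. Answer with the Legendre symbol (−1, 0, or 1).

1

Reciprocity: 527 ≡ 3 and 1721 ≡ 1 (mod 4), so (527/1721) = +(1721/527).
Reduce top mod 527: now compute (140/527).
Pull out 2^2: since 527 ≡ 7 (mod 8), (2/527) = +1, so (2/527)^2 = +1.
Reciprocity: 35 ≡ 3 and 527 ≡ 3 (mod 4), so (35/527) = −(527/35).
Reduce top mod 35: now compute (2/35).
Pull out 2: since 35 ≡ 3 (mod 8), (2/35) = -1.
Reached (1/35) = 1. Collecting the sign flips along the way, the symbol is +1.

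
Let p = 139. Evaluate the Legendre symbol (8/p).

Pull out 2^3: since 139 ≡ 3 (mod 8), (2/139) = -1, so (2/139)^3 = -1.
Reached (1/139) = 1. Collecting the sign flips along the way, the symbol is -1.

-1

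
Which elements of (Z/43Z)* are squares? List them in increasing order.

Square k = 1,…,21 (k and 43−k give the same square):
1²=1, 2²=4, 3²=9, 4²=16, 5²=25, 6²=36, 7²≡6, 8²≡21, 9²≡38, 10²≡14, 11²≡35, 12²≡15, 13²≡40, 14²≡24, 15²≡10, 16²≡41, 17²≡31, 18²≡23, 19²≡17, 20²≡13, 21²≡11 (mod 43).
So the quadratic residues mod 43 are {1, 4, 6, 9, 10, 11, 13, 14, 15, 16, 17, 21, 23, 24, 25, 31, 35, 36, 38, 40, 41}.

1 4 6 9 10 11 13 14 15 16 17 21 23 24 25 31 35 36 38 40 41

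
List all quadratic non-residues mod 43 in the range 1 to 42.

Square k = 1,…,21 (k and 43−k give the same square):
1²=1, 2²=4, 3²=9, 4²=16, 5²=25, 6²=36, 7²≡6, 8²≡21, 9²≡38, 10²≡14, 11²≡35, 12²≡15, 13²≡40, 14²≡24, 15²≡10, 16²≡41, 17²≡31, 18²≡23, 19²≡17, 20²≡13, 21²≡11 (mod 43).
The residues are {1, 4, 6, 9, 10, 11, 13, 14, 15, 16, 17, 21, 23, 24, 25, 31, 35, 36, 38, 40, 41}; the non-residues are the remaining 21 nonzero classes.

2, 3, 5, 7, 8, 12, 18, 19, 20, 22, 26, 27, 28, 29, 30, 32, 33, 34, 37, 39, 42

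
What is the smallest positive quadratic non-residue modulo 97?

(2/97) = +1, so 2 is a residue.
(3/97) = +1, so 3 is a residue.
(4/97) = +1, so 4 is a residue.
(5/97) = −1, so 5 is the smallest positive non-residue mod 97.

5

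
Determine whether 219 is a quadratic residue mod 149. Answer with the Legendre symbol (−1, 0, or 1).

-1

First reduce: 219 ≡ 70 (mod 149).
Pull out 2: since 149 ≡ 5 (mod 8), (2/149) = -1.
Reciprocity: 35 ≡ 3 and 149 ≡ 1 (mod 4), so (35/149) = +(149/35).
Reduce top mod 35: now compute (9/35).
Reciprocity: 9 ≡ 1 and 35 ≡ 3 (mod 4), so (9/35) = +(35/9).
Reduce top mod 9: now compute (8/9).
Pull out 2^3: since 9 ≡ 1 (mod 8), (2/9) = +1, so (2/9)^3 = +1.
Reached (1/9) = 1. Collecting the sign flips along the way, the symbol is -1.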